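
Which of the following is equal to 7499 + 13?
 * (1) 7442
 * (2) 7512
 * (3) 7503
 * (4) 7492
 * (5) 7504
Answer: 2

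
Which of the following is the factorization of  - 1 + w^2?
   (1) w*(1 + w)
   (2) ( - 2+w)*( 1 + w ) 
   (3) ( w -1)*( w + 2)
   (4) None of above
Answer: 4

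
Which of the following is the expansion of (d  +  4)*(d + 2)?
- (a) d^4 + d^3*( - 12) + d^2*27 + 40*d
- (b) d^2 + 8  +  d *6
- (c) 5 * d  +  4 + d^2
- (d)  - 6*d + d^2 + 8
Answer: b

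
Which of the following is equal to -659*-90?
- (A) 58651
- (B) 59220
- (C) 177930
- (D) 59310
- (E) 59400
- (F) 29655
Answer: D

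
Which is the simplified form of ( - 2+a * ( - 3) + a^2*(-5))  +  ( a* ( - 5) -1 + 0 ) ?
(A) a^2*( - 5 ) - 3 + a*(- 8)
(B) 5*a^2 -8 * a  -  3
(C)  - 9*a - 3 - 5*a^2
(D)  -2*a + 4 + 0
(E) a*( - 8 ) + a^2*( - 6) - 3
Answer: A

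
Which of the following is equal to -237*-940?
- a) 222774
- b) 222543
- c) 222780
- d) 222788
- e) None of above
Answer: c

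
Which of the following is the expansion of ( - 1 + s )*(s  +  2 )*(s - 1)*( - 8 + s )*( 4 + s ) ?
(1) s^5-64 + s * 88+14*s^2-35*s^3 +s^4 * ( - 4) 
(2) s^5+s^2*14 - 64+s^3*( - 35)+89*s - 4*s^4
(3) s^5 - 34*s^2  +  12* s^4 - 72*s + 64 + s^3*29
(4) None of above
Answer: 1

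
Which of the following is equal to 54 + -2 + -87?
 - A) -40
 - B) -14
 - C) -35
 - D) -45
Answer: C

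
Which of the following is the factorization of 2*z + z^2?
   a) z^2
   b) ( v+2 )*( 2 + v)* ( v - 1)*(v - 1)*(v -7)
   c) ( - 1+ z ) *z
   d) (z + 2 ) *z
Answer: d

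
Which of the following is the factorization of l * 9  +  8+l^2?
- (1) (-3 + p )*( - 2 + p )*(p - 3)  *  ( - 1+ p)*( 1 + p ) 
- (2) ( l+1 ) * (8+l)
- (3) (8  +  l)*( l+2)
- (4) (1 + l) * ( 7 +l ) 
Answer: 2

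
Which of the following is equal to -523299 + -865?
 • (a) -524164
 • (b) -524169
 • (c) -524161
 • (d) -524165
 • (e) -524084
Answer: a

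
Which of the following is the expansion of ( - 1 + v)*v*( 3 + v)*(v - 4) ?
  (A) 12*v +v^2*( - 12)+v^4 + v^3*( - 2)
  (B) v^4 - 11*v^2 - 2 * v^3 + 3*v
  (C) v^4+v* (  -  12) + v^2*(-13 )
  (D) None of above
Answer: D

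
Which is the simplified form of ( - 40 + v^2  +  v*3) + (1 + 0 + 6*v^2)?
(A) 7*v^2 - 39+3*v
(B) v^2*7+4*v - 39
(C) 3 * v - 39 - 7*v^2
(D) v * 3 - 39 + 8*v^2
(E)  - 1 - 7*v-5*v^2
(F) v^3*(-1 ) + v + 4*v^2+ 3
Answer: A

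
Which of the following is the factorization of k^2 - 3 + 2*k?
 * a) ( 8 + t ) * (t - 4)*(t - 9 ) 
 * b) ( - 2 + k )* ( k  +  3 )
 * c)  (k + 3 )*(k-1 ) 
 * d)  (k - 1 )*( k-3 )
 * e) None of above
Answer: c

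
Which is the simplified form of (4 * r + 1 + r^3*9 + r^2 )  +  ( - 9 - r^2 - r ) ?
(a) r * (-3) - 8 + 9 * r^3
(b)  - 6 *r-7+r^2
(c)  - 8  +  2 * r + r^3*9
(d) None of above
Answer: d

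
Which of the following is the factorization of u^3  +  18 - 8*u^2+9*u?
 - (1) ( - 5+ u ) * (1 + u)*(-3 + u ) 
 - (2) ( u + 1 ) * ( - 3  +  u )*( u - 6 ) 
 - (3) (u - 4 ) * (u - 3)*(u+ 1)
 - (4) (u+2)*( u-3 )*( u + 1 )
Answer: 2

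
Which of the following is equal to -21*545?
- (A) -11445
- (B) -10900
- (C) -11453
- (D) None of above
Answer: A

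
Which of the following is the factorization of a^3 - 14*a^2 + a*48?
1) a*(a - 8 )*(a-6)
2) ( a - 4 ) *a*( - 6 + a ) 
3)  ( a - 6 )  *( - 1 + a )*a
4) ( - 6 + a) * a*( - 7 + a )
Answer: 1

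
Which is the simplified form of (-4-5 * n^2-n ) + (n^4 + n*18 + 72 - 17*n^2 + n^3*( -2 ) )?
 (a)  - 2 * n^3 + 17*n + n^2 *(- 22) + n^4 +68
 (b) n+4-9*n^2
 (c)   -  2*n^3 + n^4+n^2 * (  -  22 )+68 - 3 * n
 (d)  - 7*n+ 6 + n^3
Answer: a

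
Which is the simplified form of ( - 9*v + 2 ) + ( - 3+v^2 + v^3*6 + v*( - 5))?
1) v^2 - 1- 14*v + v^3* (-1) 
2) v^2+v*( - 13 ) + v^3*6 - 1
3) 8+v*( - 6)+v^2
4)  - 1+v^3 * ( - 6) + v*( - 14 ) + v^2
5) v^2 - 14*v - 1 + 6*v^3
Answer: 5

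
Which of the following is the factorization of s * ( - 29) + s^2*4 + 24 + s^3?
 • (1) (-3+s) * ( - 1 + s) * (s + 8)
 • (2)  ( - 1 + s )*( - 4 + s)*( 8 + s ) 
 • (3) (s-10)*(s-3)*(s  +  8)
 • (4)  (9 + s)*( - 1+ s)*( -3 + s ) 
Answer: 1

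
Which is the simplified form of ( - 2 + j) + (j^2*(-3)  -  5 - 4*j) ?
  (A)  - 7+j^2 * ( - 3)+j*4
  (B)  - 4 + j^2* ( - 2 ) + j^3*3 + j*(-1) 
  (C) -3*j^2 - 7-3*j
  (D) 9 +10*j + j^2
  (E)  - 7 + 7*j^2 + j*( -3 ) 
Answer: C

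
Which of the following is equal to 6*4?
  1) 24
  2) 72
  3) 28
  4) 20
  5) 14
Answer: 1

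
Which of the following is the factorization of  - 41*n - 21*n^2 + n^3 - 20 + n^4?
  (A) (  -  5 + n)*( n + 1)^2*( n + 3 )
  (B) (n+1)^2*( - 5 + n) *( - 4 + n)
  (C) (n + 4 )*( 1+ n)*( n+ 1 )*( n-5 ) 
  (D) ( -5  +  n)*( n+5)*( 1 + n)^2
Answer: C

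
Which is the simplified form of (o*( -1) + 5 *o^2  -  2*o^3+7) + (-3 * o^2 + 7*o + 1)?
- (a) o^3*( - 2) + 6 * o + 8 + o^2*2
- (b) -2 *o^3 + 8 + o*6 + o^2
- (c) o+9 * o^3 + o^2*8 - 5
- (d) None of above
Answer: a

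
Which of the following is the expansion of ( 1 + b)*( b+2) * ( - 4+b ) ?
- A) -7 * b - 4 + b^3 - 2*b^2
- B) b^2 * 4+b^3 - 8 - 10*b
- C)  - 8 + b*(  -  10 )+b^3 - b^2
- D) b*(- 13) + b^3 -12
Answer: C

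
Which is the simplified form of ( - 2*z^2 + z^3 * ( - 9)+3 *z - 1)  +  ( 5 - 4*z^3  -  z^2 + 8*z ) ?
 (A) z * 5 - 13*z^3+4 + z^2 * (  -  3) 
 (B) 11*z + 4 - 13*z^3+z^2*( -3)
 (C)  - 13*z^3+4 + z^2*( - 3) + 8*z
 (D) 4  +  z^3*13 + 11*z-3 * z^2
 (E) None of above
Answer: B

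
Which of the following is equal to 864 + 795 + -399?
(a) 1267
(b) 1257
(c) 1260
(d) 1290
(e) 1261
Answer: c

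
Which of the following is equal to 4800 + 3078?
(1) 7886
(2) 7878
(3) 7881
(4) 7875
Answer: 2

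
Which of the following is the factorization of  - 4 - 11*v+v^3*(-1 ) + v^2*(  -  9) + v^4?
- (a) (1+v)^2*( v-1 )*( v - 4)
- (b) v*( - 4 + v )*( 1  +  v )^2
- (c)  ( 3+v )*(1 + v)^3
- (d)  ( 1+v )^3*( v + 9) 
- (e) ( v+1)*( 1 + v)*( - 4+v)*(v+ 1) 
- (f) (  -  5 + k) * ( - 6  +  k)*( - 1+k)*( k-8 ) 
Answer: e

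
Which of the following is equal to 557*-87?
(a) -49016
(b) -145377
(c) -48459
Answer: c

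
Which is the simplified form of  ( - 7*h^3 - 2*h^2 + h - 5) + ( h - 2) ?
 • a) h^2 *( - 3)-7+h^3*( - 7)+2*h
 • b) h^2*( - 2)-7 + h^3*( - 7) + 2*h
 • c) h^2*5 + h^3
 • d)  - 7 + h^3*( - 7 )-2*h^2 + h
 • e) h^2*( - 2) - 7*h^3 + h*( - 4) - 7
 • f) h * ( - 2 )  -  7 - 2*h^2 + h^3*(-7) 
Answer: b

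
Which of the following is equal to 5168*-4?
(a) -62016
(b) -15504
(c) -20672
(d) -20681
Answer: c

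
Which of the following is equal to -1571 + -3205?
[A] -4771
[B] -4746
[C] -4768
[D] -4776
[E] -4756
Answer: D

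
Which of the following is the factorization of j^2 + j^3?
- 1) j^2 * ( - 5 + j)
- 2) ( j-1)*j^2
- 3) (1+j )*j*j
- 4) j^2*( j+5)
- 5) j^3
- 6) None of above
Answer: 3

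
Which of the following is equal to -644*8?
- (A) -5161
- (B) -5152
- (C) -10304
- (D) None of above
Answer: B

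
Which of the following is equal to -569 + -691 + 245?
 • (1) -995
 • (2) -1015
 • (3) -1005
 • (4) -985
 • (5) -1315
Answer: 2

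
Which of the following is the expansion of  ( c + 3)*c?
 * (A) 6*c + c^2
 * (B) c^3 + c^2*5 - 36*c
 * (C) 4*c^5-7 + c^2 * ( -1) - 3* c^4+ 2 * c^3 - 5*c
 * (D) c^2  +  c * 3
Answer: D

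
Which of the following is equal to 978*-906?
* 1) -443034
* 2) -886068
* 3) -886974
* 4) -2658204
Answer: 2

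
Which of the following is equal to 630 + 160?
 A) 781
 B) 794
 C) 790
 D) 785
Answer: C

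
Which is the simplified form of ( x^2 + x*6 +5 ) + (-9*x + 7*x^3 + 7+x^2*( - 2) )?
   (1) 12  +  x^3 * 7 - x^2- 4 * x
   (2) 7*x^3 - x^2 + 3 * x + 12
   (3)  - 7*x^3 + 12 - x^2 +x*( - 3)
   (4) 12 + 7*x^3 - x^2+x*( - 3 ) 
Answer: 4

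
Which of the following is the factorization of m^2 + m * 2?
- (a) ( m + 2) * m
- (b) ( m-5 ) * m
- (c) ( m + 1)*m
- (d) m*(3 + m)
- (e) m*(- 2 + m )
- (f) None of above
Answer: a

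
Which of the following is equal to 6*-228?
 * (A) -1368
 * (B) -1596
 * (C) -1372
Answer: A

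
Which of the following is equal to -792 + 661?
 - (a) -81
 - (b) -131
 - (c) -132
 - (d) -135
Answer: b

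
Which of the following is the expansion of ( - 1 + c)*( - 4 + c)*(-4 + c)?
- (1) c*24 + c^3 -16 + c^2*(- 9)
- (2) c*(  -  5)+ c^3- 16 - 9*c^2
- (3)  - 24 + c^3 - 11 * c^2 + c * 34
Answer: 1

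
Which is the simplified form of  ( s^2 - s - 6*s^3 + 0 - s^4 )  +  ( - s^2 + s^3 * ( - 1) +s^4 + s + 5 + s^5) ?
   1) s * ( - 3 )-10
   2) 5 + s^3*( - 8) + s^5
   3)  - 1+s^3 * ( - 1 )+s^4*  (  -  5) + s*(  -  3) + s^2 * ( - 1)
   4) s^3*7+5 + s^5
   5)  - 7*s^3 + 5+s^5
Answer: 5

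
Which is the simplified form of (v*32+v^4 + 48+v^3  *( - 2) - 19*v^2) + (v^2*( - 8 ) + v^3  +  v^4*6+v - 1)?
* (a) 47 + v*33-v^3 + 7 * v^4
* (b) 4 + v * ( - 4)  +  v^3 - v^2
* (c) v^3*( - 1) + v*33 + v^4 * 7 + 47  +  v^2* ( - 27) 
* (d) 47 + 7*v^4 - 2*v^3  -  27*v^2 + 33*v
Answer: c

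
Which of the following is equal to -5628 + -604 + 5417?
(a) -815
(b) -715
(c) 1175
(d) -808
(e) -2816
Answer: a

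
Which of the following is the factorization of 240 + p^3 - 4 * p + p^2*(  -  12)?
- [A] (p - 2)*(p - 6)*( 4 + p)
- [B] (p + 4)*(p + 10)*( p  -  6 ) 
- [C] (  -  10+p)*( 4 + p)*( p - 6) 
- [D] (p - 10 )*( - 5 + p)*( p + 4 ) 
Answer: C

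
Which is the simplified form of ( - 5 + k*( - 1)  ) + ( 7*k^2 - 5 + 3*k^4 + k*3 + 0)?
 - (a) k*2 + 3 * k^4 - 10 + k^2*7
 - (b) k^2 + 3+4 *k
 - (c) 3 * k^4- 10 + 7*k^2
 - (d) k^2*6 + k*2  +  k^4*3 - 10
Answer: a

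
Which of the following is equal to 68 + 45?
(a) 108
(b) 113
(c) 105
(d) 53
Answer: b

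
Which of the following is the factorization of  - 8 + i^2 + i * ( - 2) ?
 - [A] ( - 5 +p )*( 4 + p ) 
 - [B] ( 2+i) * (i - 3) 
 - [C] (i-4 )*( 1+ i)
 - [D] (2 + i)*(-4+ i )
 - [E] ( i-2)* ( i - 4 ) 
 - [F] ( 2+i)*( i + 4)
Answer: D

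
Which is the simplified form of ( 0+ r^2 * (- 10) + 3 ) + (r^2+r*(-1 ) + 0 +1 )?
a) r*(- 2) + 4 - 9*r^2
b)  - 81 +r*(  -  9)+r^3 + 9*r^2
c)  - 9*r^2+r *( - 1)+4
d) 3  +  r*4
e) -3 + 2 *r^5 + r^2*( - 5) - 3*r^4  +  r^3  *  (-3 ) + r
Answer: c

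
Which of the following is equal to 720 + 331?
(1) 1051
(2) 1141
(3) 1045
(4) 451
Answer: 1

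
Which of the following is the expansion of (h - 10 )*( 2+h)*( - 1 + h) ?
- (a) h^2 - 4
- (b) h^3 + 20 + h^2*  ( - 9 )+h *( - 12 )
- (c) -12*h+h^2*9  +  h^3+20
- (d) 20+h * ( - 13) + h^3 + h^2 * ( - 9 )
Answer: b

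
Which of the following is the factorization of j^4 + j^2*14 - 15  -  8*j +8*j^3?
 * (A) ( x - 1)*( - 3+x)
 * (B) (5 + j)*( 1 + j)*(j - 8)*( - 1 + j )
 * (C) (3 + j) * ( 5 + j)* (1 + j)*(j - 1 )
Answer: C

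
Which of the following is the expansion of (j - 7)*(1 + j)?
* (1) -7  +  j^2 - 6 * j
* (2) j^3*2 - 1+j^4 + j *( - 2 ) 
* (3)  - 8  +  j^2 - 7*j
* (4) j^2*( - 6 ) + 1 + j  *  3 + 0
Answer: 1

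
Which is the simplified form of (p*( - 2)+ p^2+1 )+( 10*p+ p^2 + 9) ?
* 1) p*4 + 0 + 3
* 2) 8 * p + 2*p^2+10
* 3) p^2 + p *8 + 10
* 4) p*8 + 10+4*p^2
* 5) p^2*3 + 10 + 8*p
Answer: 2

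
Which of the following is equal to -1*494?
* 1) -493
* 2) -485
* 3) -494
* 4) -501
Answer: 3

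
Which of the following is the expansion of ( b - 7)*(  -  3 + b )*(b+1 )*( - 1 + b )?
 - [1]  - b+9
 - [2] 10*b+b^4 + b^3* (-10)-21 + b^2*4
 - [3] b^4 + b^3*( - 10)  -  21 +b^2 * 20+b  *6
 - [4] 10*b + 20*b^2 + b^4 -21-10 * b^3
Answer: 4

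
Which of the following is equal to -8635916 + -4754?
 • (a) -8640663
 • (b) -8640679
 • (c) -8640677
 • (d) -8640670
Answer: d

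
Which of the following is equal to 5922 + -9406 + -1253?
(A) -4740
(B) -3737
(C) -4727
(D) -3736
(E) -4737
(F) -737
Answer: E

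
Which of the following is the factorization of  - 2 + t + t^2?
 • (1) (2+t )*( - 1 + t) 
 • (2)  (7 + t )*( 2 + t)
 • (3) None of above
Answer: 1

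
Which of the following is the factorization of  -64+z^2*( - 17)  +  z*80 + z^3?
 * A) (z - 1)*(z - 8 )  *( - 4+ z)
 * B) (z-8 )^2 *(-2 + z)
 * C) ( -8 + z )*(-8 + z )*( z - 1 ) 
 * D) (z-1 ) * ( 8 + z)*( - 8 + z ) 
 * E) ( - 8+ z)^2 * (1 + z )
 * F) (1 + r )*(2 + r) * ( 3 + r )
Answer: C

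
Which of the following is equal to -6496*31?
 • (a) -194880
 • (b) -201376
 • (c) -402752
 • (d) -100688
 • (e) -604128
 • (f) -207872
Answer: b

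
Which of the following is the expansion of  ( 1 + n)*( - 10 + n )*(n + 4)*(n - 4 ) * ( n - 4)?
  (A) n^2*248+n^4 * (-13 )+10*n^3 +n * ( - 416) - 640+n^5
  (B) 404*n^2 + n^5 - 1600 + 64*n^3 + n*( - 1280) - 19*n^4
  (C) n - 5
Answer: A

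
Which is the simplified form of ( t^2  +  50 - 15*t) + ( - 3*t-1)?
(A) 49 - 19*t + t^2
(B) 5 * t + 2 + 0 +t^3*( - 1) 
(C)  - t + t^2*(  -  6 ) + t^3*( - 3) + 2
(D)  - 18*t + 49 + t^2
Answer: D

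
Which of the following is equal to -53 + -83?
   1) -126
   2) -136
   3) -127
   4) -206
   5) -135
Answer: 2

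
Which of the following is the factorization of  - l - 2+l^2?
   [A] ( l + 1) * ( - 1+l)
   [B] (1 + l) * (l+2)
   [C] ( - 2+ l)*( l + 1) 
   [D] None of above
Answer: C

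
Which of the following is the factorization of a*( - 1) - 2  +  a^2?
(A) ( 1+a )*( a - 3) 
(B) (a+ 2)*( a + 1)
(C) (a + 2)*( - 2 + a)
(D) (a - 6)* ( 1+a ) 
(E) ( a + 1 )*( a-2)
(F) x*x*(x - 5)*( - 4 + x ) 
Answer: E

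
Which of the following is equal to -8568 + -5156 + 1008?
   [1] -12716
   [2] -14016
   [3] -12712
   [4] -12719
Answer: 1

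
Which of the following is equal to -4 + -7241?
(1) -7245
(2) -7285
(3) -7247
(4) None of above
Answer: 1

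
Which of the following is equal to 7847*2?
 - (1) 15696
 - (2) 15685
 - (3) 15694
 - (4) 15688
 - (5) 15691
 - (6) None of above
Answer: 3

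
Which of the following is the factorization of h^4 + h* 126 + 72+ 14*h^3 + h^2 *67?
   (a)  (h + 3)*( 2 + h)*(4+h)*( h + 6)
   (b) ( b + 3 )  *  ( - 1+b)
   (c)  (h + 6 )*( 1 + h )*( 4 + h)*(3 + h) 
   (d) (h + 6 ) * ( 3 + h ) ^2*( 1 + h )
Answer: c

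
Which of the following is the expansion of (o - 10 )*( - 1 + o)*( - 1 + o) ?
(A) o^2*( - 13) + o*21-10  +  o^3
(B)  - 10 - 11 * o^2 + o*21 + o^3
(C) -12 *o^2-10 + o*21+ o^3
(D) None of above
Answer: C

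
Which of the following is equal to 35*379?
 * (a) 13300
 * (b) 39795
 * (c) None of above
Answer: c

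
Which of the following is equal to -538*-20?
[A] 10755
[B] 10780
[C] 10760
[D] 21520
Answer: C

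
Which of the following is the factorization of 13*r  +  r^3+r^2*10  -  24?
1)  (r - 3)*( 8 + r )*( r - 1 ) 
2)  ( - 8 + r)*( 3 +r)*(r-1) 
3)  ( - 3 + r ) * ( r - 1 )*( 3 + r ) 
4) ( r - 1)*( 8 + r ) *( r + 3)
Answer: 4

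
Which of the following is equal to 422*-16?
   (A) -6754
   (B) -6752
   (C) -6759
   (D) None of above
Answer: B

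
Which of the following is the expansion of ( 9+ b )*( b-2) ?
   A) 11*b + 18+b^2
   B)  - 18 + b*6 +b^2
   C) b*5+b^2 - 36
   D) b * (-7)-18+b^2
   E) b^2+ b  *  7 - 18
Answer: E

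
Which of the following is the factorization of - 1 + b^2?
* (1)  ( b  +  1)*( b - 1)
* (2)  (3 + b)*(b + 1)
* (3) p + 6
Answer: 1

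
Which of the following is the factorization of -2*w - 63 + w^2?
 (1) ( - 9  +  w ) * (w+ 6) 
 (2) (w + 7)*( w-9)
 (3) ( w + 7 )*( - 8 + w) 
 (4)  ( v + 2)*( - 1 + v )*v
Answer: 2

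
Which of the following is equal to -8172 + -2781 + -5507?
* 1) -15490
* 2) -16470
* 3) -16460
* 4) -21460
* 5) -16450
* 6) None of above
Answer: 3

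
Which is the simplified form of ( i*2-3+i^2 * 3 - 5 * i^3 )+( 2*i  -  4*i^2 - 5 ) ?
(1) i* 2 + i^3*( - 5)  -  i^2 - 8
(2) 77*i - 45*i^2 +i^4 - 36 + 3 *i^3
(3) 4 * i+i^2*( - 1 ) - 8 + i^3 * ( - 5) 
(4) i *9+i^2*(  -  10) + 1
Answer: 3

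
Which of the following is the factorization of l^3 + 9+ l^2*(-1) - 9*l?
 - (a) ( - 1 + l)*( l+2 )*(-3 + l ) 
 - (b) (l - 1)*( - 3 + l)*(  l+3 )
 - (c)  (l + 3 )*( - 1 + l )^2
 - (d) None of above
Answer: b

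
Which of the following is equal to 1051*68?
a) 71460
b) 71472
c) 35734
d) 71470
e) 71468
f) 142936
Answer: e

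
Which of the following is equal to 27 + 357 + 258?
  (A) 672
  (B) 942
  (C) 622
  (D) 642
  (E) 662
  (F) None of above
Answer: D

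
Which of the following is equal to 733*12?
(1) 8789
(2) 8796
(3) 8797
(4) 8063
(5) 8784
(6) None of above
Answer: 2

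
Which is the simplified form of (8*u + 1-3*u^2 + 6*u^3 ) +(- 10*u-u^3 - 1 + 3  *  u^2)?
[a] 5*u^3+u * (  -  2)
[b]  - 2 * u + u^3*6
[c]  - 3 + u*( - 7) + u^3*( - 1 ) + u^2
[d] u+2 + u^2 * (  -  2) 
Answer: a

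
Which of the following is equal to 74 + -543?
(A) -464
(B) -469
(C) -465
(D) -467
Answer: B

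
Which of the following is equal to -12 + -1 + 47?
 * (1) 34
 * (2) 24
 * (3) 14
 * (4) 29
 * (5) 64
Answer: 1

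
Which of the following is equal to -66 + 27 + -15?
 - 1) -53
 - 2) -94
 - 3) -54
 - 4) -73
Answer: 3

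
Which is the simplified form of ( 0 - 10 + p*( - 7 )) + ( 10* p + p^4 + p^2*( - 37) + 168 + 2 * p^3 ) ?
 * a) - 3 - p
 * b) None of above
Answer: b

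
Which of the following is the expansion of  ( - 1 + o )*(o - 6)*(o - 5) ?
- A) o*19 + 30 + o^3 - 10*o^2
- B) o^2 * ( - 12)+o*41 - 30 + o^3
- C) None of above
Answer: B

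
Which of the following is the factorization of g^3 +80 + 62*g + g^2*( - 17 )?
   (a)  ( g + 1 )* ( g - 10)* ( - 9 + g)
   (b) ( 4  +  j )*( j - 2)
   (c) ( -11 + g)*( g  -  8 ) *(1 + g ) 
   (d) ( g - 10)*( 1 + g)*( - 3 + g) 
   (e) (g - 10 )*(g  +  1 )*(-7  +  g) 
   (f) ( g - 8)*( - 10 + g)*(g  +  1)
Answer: f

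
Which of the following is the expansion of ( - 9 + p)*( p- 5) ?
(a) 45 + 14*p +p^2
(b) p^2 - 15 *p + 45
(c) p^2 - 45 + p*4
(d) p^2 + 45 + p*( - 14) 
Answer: d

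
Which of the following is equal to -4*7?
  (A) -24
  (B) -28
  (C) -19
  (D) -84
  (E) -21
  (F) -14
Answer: B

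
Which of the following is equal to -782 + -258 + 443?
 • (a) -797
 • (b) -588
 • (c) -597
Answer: c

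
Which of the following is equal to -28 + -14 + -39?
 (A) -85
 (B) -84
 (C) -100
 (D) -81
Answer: D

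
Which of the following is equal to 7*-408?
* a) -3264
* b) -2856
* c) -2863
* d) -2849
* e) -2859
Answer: b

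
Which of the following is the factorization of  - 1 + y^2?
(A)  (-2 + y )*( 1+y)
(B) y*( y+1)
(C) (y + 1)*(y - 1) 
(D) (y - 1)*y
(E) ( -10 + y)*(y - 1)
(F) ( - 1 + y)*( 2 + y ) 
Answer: C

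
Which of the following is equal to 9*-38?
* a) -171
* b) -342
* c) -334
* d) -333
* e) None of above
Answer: b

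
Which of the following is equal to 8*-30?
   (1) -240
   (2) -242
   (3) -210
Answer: 1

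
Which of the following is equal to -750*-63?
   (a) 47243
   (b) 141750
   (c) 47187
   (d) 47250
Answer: d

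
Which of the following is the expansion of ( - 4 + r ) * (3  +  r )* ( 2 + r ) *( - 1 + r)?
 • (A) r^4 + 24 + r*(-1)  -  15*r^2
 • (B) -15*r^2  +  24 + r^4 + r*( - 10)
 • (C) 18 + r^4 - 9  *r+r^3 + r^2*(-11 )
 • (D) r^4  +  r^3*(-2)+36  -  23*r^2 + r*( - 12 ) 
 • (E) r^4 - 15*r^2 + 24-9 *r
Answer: B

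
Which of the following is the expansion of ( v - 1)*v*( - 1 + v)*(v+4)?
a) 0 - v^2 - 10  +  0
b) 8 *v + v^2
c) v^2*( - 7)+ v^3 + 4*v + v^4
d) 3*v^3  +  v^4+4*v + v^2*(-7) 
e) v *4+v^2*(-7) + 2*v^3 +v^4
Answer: e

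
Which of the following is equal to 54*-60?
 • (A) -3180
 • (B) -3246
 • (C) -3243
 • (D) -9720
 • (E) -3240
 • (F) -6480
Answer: E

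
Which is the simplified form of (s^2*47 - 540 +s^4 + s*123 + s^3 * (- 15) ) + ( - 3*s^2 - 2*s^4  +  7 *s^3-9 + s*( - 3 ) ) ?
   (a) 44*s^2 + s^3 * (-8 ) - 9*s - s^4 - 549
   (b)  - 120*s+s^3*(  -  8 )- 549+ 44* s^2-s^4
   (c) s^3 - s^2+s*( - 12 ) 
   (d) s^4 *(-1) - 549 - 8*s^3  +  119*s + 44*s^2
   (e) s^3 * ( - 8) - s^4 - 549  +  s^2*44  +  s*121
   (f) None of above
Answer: f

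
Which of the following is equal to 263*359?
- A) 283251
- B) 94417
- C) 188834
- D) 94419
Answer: B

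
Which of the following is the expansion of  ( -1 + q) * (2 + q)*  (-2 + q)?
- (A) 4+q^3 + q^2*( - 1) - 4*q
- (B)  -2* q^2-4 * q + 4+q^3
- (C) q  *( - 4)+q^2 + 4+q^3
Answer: A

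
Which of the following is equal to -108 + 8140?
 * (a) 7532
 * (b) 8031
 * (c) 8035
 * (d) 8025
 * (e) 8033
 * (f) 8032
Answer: f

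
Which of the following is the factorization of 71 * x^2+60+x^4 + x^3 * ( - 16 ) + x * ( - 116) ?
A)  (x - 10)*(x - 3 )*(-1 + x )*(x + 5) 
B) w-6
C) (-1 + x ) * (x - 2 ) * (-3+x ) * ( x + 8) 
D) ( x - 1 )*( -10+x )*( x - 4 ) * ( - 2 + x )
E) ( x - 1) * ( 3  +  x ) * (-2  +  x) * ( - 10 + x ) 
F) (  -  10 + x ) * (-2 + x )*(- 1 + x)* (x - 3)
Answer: F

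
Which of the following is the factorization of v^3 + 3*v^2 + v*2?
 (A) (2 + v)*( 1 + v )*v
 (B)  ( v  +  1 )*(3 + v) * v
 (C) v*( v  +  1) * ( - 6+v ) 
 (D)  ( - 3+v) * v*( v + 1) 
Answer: A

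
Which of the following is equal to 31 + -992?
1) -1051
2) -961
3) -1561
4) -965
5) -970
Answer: 2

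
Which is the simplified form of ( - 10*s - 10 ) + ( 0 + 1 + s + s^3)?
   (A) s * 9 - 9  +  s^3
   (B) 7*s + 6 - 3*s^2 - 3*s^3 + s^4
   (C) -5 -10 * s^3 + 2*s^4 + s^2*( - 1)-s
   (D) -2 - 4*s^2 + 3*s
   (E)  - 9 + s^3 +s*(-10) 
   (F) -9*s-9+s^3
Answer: F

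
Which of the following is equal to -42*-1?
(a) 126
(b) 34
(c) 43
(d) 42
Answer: d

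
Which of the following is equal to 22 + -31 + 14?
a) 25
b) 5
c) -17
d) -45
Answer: b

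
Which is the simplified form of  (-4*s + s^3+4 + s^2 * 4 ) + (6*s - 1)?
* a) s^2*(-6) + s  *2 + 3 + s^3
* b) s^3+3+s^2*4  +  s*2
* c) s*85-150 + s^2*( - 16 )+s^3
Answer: b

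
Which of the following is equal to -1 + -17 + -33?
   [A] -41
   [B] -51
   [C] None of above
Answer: B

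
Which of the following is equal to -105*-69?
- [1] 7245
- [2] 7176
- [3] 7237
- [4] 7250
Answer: 1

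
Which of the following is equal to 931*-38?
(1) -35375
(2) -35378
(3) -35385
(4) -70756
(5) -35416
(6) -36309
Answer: 2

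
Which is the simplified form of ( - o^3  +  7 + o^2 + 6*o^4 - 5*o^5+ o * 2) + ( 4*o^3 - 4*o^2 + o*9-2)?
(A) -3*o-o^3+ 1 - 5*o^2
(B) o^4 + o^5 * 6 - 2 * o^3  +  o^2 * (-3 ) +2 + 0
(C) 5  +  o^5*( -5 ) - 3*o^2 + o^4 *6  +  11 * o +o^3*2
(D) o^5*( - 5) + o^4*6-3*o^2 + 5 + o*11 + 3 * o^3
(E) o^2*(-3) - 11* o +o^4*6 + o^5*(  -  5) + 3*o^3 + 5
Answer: D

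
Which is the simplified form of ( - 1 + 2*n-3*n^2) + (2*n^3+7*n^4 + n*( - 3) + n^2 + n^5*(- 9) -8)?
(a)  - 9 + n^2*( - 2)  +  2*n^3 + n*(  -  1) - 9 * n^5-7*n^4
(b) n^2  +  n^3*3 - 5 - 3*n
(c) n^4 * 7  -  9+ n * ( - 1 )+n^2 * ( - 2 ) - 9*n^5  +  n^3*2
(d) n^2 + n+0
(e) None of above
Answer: c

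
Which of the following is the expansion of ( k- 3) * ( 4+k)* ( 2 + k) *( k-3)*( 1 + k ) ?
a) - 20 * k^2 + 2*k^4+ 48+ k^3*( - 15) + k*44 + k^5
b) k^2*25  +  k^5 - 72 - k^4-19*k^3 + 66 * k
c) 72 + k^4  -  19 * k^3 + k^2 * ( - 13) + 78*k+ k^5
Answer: c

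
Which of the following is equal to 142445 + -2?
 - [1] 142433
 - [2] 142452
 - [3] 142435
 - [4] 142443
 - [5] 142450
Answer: 4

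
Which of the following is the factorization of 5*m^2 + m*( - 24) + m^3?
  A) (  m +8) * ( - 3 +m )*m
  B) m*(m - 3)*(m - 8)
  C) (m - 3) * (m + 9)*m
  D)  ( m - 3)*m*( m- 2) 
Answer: A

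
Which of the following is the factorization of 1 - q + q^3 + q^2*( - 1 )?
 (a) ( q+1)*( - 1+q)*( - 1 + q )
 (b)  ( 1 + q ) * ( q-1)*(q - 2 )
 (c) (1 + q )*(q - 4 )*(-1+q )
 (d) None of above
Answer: a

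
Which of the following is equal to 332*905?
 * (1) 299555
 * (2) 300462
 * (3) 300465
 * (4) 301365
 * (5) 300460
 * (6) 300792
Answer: 5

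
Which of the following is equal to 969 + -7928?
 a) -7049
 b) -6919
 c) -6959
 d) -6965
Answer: c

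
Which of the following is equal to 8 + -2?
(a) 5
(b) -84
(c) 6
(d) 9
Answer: c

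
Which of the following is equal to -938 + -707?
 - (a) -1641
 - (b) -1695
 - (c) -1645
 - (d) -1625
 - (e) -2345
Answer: c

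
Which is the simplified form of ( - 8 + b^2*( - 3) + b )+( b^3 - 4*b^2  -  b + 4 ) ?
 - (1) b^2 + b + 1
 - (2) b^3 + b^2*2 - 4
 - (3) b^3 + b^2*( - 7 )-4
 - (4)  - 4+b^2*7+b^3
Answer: 3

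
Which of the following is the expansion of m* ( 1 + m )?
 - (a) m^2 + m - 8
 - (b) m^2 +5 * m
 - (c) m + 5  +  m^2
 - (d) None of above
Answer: d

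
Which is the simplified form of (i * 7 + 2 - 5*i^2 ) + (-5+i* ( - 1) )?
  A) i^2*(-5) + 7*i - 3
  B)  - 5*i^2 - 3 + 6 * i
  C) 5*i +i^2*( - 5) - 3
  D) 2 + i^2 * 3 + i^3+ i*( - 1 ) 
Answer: B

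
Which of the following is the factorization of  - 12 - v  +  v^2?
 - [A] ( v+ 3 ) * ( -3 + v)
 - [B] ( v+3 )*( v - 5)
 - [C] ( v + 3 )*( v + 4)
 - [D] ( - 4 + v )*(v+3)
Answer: D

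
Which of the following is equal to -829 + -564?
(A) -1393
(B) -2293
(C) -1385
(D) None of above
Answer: A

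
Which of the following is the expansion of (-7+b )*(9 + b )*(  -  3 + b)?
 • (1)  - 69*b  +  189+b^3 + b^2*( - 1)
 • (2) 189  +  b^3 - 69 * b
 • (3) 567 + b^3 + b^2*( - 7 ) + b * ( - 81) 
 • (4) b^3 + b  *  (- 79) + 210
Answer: 1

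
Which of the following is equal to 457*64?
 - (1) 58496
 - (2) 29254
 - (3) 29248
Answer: 3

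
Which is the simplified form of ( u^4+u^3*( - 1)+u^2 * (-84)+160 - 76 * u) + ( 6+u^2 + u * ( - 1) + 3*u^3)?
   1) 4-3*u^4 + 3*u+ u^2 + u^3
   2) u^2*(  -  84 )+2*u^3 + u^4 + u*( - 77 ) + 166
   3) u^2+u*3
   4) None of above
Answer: 4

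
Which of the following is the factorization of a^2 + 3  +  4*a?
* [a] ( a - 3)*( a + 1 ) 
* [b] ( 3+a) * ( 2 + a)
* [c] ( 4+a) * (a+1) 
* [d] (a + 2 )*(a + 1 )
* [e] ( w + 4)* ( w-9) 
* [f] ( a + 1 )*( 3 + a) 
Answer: f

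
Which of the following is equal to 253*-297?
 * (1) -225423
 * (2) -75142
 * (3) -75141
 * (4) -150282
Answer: 3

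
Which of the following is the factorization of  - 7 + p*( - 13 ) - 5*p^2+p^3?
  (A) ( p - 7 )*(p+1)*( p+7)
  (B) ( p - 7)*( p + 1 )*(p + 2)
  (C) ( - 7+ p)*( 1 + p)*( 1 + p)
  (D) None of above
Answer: C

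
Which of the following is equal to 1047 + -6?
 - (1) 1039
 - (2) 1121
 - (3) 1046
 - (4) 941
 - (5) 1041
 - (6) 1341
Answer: 5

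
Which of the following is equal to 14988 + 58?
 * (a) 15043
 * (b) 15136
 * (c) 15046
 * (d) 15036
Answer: c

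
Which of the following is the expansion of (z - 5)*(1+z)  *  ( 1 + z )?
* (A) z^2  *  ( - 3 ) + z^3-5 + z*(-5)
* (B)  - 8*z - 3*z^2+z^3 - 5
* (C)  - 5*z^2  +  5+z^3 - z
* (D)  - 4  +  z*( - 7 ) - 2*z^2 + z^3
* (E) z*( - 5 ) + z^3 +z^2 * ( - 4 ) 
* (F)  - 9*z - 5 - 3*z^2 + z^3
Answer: F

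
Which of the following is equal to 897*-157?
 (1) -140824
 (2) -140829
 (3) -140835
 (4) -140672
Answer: 2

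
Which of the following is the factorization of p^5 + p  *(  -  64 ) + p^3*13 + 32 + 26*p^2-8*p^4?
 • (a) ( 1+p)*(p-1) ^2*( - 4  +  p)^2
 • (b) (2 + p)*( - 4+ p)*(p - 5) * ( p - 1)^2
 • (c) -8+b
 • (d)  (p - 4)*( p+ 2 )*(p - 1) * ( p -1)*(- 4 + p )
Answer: d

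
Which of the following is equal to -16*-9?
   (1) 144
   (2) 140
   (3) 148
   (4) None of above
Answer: 1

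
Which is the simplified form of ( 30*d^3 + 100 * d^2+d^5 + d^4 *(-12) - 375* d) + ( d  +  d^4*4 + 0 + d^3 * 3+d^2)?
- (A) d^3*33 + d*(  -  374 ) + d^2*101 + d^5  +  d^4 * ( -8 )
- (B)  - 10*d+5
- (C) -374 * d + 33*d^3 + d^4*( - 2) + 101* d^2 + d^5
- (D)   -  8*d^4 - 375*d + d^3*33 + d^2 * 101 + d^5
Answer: A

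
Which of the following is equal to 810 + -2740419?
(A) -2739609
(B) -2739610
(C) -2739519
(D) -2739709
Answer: A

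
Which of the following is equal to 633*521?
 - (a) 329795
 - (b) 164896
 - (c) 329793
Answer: c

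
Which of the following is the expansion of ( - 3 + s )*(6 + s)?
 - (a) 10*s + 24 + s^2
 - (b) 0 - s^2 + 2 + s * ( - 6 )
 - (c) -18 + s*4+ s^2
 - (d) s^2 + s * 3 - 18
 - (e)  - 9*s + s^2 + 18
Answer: d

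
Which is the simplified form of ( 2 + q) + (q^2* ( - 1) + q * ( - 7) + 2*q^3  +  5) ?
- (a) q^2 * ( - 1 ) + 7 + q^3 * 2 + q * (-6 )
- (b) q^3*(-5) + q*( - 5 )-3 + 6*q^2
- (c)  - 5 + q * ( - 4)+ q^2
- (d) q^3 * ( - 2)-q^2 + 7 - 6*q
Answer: a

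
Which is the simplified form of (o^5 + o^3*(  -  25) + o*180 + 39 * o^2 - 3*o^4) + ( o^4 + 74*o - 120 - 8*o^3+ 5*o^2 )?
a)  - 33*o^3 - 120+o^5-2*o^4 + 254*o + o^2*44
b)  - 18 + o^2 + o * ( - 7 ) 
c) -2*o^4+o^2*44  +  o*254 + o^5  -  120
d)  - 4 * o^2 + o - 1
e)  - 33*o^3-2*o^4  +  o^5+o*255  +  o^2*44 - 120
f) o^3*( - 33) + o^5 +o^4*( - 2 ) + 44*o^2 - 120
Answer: a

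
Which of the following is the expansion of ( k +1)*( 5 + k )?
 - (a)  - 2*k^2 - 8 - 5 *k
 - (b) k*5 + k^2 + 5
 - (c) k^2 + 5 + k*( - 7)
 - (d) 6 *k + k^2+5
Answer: d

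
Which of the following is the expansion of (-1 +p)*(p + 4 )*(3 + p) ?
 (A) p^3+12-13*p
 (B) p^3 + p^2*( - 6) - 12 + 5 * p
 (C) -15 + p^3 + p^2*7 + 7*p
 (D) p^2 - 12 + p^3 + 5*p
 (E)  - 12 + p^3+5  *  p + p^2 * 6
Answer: E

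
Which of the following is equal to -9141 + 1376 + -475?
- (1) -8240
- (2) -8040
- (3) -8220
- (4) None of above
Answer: 1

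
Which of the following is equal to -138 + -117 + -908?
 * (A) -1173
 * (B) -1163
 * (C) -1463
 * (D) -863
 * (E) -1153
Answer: B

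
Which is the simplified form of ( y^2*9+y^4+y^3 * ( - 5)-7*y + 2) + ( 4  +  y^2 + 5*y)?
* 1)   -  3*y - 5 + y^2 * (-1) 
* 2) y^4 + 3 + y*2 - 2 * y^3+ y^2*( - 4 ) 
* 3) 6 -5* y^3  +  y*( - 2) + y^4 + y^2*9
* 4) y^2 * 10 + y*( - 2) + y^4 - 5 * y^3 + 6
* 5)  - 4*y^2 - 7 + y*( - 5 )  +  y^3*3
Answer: 4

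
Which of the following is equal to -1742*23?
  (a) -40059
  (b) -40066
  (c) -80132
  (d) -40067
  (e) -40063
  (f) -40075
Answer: b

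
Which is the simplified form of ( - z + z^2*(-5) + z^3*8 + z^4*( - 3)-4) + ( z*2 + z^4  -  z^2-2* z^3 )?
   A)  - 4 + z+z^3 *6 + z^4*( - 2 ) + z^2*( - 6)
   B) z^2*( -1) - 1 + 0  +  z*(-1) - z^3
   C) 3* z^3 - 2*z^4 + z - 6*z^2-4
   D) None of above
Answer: A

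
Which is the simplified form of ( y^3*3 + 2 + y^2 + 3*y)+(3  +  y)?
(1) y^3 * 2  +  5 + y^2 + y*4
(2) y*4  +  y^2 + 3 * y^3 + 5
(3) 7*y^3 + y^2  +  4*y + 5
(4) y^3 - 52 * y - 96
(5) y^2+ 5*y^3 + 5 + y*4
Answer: 2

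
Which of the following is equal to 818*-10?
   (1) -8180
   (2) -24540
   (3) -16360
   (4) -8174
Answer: 1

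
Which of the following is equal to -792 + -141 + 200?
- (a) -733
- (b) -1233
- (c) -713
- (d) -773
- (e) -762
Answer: a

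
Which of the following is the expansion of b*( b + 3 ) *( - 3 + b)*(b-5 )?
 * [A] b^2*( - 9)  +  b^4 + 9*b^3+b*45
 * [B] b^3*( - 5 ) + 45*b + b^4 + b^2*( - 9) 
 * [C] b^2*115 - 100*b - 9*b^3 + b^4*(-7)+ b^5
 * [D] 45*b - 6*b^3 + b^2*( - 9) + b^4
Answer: B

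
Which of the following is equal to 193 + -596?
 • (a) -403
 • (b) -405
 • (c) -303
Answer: a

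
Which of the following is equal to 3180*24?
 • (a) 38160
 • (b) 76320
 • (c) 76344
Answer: b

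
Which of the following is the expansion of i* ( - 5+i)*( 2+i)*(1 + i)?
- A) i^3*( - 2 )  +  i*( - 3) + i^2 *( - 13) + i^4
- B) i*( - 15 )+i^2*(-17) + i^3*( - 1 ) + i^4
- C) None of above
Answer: C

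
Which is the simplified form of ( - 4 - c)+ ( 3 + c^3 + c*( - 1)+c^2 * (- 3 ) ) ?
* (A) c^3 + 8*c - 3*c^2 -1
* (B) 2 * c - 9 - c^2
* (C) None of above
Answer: C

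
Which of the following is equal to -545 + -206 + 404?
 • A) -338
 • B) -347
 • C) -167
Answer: B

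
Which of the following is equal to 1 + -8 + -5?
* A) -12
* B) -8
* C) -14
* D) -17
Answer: A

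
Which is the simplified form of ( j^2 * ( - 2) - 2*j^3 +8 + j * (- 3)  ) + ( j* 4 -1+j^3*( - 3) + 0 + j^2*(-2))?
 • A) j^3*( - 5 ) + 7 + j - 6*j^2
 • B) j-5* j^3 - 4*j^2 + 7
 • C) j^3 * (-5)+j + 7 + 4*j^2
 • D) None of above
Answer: B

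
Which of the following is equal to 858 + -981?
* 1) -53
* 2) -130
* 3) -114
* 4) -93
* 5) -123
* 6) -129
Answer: 5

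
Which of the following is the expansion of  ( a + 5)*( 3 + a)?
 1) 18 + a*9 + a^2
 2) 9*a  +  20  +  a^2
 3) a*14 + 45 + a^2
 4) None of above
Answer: 4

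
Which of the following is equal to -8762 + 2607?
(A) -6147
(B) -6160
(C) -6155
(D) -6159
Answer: C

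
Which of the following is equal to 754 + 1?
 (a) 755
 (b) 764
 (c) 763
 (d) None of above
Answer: a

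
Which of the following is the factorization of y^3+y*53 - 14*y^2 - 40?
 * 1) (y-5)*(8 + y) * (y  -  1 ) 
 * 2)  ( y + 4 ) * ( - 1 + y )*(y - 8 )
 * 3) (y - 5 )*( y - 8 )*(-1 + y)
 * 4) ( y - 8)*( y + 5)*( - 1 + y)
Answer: 3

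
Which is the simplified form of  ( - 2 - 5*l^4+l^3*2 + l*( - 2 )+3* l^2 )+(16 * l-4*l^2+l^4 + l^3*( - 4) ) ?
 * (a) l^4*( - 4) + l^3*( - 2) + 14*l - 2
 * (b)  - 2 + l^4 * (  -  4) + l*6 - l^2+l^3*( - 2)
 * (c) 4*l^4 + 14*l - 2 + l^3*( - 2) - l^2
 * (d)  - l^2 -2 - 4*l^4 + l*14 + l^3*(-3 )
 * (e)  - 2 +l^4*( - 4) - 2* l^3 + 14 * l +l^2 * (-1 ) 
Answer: e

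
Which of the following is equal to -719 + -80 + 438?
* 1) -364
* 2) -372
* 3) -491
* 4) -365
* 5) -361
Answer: 5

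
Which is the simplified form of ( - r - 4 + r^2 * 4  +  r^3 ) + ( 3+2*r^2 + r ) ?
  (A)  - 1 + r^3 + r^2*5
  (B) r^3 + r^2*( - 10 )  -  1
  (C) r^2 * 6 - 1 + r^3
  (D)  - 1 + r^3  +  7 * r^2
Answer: C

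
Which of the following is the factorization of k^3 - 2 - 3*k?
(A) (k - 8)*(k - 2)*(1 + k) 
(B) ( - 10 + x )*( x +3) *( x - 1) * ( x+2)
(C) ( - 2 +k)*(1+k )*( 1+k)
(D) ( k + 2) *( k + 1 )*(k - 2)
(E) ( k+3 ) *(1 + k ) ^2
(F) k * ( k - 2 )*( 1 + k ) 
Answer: C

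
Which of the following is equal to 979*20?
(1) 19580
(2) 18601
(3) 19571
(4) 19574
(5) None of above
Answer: 1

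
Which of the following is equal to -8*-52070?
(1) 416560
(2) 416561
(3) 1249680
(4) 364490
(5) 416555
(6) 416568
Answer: 1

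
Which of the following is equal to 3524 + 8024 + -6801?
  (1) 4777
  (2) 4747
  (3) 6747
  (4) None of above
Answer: 2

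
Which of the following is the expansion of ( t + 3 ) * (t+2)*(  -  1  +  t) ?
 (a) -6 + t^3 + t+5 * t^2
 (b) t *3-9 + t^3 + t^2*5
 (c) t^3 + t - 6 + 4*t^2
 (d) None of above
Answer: c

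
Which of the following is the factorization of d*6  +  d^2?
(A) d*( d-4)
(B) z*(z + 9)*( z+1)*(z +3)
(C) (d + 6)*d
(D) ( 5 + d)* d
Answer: C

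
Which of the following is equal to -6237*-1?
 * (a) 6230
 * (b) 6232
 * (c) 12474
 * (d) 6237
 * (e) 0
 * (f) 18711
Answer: d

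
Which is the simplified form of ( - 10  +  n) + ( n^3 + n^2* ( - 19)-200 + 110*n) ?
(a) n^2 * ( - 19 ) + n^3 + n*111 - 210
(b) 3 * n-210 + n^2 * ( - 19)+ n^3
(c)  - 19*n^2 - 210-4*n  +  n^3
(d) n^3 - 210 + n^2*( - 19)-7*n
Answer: a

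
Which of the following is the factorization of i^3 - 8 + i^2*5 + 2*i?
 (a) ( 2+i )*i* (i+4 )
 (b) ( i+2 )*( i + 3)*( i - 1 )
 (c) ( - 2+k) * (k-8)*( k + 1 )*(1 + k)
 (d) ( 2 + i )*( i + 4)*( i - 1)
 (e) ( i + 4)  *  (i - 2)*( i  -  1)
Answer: d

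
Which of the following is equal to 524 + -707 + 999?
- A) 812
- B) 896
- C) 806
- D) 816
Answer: D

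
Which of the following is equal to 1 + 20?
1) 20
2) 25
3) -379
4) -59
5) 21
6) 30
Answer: 5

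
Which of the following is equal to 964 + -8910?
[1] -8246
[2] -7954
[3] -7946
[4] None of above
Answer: 3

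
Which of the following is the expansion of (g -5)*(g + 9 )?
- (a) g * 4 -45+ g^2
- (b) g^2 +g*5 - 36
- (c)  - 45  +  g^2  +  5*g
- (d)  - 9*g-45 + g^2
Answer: a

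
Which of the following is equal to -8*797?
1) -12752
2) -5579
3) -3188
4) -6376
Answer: 4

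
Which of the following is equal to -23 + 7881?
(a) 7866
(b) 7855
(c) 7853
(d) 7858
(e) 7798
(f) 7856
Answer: d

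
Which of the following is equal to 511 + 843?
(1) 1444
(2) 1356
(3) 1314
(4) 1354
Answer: 4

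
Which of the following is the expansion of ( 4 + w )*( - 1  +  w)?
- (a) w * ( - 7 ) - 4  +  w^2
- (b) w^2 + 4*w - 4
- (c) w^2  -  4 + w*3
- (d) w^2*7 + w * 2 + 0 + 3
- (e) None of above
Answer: c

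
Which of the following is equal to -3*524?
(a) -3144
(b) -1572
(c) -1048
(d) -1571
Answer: b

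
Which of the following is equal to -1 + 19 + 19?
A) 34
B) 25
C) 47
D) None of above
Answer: D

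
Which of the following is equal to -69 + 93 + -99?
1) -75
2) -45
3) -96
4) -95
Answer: 1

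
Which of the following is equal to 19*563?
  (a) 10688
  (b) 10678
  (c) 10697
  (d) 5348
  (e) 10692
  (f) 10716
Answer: c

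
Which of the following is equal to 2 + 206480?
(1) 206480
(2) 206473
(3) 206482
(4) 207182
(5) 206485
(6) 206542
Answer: 3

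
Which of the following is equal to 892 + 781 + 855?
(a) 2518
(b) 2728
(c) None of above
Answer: c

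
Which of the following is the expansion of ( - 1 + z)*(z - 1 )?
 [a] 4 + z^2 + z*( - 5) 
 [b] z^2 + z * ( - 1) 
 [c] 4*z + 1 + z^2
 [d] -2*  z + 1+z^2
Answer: d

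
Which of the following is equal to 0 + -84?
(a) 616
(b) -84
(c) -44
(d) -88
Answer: b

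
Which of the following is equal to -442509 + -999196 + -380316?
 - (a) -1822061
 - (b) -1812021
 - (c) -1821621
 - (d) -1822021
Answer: d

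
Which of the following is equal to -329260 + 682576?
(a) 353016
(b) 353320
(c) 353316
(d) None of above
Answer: c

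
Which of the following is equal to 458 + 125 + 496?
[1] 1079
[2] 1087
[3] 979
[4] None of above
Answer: 1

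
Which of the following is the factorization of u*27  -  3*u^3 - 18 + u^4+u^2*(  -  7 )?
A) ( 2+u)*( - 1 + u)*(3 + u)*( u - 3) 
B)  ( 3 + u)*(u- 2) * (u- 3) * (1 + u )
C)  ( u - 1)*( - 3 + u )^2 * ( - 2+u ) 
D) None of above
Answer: D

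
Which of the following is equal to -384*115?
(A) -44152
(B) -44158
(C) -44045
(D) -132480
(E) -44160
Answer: E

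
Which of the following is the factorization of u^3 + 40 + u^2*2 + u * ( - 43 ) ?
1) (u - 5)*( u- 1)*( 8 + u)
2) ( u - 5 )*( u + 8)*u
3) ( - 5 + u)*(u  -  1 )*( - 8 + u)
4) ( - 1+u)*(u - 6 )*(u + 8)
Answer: 1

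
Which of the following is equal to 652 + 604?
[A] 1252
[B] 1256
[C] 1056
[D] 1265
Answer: B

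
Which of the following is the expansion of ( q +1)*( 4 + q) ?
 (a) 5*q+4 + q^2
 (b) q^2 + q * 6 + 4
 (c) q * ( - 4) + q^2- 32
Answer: a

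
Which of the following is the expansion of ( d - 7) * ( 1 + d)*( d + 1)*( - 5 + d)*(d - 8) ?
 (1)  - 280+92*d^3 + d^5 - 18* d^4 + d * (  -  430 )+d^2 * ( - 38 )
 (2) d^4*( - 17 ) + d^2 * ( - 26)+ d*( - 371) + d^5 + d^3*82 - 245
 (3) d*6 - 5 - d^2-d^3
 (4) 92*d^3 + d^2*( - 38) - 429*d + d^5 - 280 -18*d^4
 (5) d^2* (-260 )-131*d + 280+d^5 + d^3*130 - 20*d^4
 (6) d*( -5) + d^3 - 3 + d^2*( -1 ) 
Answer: 4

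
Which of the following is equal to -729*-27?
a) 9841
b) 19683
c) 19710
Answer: b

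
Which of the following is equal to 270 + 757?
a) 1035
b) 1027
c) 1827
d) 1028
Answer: b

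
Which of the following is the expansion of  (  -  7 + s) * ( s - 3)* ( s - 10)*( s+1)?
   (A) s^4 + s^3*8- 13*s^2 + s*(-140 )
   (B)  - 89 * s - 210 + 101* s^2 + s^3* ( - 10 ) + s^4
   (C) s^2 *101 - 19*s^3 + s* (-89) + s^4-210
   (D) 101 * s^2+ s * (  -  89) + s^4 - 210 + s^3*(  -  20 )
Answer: C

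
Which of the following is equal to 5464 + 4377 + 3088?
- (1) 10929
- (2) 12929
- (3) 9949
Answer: 2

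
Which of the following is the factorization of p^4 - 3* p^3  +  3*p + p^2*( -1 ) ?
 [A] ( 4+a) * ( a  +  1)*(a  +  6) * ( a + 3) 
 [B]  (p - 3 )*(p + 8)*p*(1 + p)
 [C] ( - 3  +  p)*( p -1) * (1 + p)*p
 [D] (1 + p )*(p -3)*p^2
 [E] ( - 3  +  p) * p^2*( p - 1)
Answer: C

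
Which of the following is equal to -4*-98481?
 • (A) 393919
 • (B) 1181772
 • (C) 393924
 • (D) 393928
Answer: C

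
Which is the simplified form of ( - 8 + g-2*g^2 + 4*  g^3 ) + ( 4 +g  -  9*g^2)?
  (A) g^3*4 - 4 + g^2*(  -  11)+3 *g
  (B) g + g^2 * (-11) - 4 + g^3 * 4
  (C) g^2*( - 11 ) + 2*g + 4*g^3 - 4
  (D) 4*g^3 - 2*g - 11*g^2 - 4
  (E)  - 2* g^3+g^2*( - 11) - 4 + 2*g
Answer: C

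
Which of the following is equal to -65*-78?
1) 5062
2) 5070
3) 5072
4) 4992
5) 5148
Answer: 2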